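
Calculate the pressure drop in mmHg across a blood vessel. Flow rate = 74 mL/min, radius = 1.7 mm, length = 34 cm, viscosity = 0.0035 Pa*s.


dP = 8*mu*L*Q / (pi*r^4)
Q = 74 mL/min = 1.23333e-06 m^3/s
dP = 447.477 Pa = 447.477 / 133.322 mmHg = 3.356 mmHg


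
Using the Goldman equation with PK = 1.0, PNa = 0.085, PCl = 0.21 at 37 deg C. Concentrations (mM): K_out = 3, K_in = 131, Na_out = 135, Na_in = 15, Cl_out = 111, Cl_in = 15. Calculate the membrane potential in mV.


Vm = (RT/F)*ln((PK*Ko + PNa*Nao + PCl*Cli)/(PK*Ki + PNa*Nai + PCl*Clo))
Numer = 17.625, Denom = 155.585
Vm = -58.2 mV


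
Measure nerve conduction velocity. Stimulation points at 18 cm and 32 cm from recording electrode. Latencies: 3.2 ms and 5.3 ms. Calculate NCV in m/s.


Distance = (32 - 18) / 100 = 0.14 m
dt = (5.3 - 3.2) / 1000 = 0.0021 s
NCV = dist / dt = 66.67 m/s


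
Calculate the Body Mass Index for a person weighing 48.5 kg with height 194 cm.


BMI = weight / height^2
height = 194 cm = 1.94 m
BMI = 48.5 / 1.94^2
BMI = 12.89 kg/m^2


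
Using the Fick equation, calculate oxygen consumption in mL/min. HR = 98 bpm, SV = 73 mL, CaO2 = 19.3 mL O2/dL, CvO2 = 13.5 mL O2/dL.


CO = HR*SV = 98*73/1000 = 7.154 L/min
a-v O2 diff = 19.3 - 13.5 = 5.8 mL/dL
VO2 = CO * (CaO2-CvO2) * 10 dL/L
VO2 = 7.154 * 5.8 * 10
VO2 = 414.9 mL/min


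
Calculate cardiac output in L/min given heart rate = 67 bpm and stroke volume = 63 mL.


CO = HR * SV
CO = 67 * 63 / 1000
CO = 4.221 L/min


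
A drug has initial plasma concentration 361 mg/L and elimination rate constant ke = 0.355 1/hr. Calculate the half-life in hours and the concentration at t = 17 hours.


t_half = ln(2) / ke = 0.693147 / 0.355 = 1.953 hr
C(t) = C0 * exp(-ke*t) = 361 * exp(-0.355*17)
C(17) = 0.8641 mg/L


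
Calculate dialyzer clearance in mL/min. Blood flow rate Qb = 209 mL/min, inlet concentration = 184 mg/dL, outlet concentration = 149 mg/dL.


K = Qb * (Cb_in - Cb_out) / Cb_in
K = 209 * (184 - 149) / 184
K = 39.76 mL/min


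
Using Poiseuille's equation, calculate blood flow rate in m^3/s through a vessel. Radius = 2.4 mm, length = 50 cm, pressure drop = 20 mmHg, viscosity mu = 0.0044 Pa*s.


Q = pi*r^4*dP / (8*mu*L)
r = 0.0024 m, L = 0.5 m
dP = 20 mmHg = 2666.44 Pa
Q = 1.5791e-05 m^3/s


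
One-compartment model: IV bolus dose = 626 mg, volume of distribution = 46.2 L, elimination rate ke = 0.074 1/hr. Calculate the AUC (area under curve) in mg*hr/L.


C0 = Dose/Vd = 626/46.2 = 13.5498 mg/L
AUC = C0/ke = 13.5498/0.074
AUC = 183.1 mg*hr/L


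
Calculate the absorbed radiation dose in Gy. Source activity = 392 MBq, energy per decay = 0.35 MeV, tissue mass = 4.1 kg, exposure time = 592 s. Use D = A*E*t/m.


A = 392 MBq = 3.9200e+08 Bq
E = 0.35 MeV = 5.607e-14 J
D = A*E*t/m = 3.9200e+08*5.607e-14*592/4.1
D = 0.003174 Gy


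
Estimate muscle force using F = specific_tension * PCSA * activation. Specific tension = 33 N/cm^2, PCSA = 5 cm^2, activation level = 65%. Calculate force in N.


F = sigma * PCSA * activation
F = 33 * 5 * 0.65
F = 107.2 N


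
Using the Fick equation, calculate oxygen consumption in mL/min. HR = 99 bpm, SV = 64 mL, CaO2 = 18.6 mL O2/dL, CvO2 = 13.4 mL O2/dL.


CO = HR*SV = 99*64/1000 = 6.336 L/min
a-v O2 diff = 18.6 - 13.4 = 5.2 mL/dL
VO2 = CO * (CaO2-CvO2) * 10 dL/L
VO2 = 6.336 * 5.2 * 10
VO2 = 329.5 mL/min


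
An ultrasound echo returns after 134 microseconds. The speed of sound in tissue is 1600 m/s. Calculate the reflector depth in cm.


depth = c * t / 2
t = 134 us = 1.3400e-04 s
depth = 1600 * 1.3400e-04 / 2
depth = 0.1072 m = 10.72 cm


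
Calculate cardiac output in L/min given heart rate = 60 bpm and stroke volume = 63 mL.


CO = HR * SV
CO = 60 * 63 / 1000
CO = 3.78 L/min


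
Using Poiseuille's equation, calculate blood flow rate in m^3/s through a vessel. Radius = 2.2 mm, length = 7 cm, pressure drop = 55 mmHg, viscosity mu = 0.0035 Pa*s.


Q = pi*r^4*dP / (8*mu*L)
r = 0.0022 m, L = 0.07 m
dP = 55 mmHg = 7332.71 Pa
Q = 2.7533e-04 m^3/s


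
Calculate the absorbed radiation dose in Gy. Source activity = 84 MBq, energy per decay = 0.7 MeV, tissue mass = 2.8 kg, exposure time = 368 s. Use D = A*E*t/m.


A = 84 MBq = 8.4000e+07 Bq
E = 0.7 MeV = 1.1214e-13 J
D = A*E*t/m = 8.4000e+07*1.1214e-13*368/2.8
D = 0.001238 Gy


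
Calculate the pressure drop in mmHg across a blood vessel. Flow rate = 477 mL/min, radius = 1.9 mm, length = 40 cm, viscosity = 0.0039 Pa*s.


dP = 8*mu*L*Q / (pi*r^4)
Q = 477 mL/min = 7.95e-06 m^3/s
dP = 2423.36 Pa = 2423.36 / 133.322 mmHg = 18.18 mmHg


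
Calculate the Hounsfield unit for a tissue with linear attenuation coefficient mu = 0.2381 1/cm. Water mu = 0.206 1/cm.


HU = ((mu_tissue - mu_water) / mu_water) * 1000
HU = ((0.2381 - 0.206) / 0.206) * 1000
HU = 155.8


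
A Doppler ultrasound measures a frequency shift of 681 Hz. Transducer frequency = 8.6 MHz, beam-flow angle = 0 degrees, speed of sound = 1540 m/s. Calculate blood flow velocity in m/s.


v = fd * c / (2 * f0 * cos(theta))
v = 681 * 1540 / (2 * 8.6000e+06 * cos(0))
v = 0.06097 m/s


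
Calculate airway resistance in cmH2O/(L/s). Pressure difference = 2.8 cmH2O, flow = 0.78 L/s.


R = dP / flow
R = 2.8 / 0.78
R = 3.59 cmH2O/(L/s)


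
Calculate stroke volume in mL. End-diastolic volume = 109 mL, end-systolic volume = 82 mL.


SV = EDV - ESV
SV = 109 - 82
SV = 27 mL


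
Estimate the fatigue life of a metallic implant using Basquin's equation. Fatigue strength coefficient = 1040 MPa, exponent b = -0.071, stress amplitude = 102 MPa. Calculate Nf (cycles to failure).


sigma_a = sigma_f' * (2Nf)^b
2Nf = (sigma_a/sigma_f')^(1/b)
2Nf = (102/1040)^(1/-0.071)
2Nf = 1.5969233e+14
Nf = 7.9846e+13


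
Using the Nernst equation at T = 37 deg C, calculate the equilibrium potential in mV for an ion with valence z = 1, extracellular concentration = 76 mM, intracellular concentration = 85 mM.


E = (RT/(zF)) * ln(C_out/C_in)
T = 37 + 273.15 = 310.15 K
E = (8.314 * 310.15 / (1 * 96485)) * ln(76/85)
E = -2.991 mV


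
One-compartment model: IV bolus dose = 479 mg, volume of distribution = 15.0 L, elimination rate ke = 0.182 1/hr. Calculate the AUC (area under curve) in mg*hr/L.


C0 = Dose/Vd = 479/15.0 = 31.9333 mg/L
AUC = C0/ke = 31.9333/0.182
AUC = 175.5 mg*hr/L


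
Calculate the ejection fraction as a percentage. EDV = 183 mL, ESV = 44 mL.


SV = EDV - ESV = 183 - 44 = 139 mL
EF = SV/EDV * 100 = 139/183 * 100
EF = 75.96%


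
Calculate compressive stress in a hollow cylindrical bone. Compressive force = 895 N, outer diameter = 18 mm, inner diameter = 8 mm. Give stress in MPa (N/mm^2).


A = pi*(r_o^2 - r_i^2)
r_o = 9 mm, r_i = 4 mm
A = 204.204 mm^2
sigma = F/A = 895 / 204.204
sigma = 4.383 MPa


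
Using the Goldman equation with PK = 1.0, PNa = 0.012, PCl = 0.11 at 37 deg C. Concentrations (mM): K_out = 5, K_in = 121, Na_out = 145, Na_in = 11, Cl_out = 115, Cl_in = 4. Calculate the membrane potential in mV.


Vm = (RT/F)*ln((PK*Ko + PNa*Nao + PCl*Cli)/(PK*Ki + PNa*Nai + PCl*Clo))
Numer = 7.18, Denom = 133.782
Vm = -78.17 mV


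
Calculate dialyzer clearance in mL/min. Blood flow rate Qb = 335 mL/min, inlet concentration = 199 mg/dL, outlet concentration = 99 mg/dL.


K = Qb * (Cb_in - Cb_out) / Cb_in
K = 335 * (199 - 99) / 199
K = 168.3 mL/min


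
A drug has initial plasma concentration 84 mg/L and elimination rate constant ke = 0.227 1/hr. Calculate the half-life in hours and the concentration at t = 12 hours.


t_half = ln(2) / ke = 0.693147 / 0.227 = 3.054 hr
C(t) = C0 * exp(-ke*t) = 84 * exp(-0.227*12)
C(12) = 5.511 mg/L


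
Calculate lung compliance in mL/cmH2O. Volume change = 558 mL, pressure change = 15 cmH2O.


C = dV / dP
C = 558 / 15
C = 37.2 mL/cmH2O


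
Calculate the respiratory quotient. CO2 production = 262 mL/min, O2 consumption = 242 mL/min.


RQ = VCO2 / VO2
RQ = 262 / 242
RQ = 1.083


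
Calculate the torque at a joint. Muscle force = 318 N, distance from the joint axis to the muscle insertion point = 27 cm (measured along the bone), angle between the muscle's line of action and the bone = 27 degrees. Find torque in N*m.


Torque = F * d * sin(theta)   (moment arm = d*sin(theta))
d = 27 cm = 0.27 m
Torque = 318 * 0.27 * sin(27)
Torque = 38.98 N*m


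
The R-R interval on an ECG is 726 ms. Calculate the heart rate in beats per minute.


HR = 60 / RR_interval(s)
RR = 726 ms = 0.726 s
HR = 60 / 0.726 = 82.64 bpm


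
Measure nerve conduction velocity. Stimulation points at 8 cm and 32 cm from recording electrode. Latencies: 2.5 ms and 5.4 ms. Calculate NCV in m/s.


Distance = (32 - 8) / 100 = 0.24 m
dt = (5.4 - 2.5) / 1000 = 0.0029 s
NCV = dist / dt = 82.76 m/s


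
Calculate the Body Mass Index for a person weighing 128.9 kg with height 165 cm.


BMI = weight / height^2
height = 165 cm = 1.65 m
BMI = 128.9 / 1.65^2
BMI = 47.35 kg/m^2


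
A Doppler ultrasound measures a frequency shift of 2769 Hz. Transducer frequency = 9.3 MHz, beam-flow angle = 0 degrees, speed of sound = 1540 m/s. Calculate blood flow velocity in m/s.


v = fd * c / (2 * f0 * cos(theta))
v = 2769 * 1540 / (2 * 9.3000e+06 * cos(0))
v = 0.2293 m/s


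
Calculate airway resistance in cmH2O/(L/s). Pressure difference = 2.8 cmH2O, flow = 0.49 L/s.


R = dP / flow
R = 2.8 / 0.49
R = 5.714 cmH2O/(L/s)


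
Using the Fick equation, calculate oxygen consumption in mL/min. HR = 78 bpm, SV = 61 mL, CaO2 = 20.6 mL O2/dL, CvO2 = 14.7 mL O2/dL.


CO = HR*SV = 78*61/1000 = 4.758 L/min
a-v O2 diff = 20.6 - 14.7 = 5.9 mL/dL
VO2 = CO * (CaO2-CvO2) * 10 dL/L
VO2 = 4.758 * 5.9 * 10
VO2 = 280.7 mL/min


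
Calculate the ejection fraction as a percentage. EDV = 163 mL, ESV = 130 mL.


SV = EDV - ESV = 163 - 130 = 33 mL
EF = SV/EDV * 100 = 33/163 * 100
EF = 20.25%


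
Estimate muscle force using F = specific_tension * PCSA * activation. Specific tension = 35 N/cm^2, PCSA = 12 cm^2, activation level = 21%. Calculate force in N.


F = sigma * PCSA * activation
F = 35 * 12 * 0.21
F = 88.2 N


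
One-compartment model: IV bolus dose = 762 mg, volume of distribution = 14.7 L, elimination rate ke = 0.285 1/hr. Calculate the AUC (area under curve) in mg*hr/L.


C0 = Dose/Vd = 762/14.7 = 51.8367 mg/L
AUC = C0/ke = 51.8367/0.285
AUC = 181.9 mg*hr/L


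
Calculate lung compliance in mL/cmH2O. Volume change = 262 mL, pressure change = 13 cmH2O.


C = dV / dP
C = 262 / 13
C = 20.15 mL/cmH2O


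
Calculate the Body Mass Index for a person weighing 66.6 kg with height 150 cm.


BMI = weight / height^2
height = 150 cm = 1.5 m
BMI = 66.6 / 1.5^2
BMI = 29.6 kg/m^2


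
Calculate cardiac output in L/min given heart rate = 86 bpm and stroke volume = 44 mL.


CO = HR * SV
CO = 86 * 44 / 1000
CO = 3.784 L/min


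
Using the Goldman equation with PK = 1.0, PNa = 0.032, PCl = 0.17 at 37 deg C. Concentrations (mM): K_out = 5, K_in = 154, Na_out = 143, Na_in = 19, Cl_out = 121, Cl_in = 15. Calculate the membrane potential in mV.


Vm = (RT/F)*ln((PK*Ko + PNa*Nao + PCl*Cli)/(PK*Ki + PNa*Nai + PCl*Clo))
Numer = 12.126, Denom = 175.178
Vm = -71.37 mV


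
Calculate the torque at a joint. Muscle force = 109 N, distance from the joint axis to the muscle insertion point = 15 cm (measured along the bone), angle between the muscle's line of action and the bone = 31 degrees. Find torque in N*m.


Torque = F * d * sin(theta)   (moment arm = d*sin(theta))
d = 15 cm = 0.15 m
Torque = 109 * 0.15 * sin(31)
Torque = 8.421 N*m


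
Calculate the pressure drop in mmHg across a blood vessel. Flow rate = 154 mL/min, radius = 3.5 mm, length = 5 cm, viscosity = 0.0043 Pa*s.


dP = 8*mu*L*Q / (pi*r^4)
Q = 154 mL/min = 2.56667e-06 m^3/s
dP = 9.36432 Pa = 9.36432 / 133.322 mmHg = 0.07024 mmHg


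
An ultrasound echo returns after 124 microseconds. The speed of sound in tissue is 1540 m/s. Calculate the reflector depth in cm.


depth = c * t / 2
t = 124 us = 1.2400e-04 s
depth = 1540 * 1.2400e-04 / 2
depth = 0.09548 m = 9.548 cm


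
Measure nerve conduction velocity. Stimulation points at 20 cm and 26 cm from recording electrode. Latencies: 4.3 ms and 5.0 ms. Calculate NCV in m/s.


Distance = (26 - 20) / 100 = 0.06 m
dt = (5.0 - 4.3) / 1000 = 7.0000e-04 s
NCV = dist / dt = 85.71 m/s


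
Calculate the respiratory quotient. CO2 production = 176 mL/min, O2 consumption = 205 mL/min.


RQ = VCO2 / VO2
RQ = 176 / 205
RQ = 0.8585


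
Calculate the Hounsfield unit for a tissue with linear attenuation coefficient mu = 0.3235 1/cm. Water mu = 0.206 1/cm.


HU = ((mu_tissue - mu_water) / mu_water) * 1000
HU = ((0.3235 - 0.206) / 0.206) * 1000
HU = 570.4


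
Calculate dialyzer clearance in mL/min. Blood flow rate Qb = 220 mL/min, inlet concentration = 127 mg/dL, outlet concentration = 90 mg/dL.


K = Qb * (Cb_in - Cb_out) / Cb_in
K = 220 * (127 - 90) / 127
K = 64.09 mL/min


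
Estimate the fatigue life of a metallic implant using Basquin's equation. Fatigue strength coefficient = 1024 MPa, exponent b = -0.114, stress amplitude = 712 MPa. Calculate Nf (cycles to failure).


sigma_a = sigma_f' * (2Nf)^b
2Nf = (sigma_a/sigma_f')^(1/b)
2Nf = (712/1024)^(1/-0.114)
2Nf = 24.231798
Nf = 12.12


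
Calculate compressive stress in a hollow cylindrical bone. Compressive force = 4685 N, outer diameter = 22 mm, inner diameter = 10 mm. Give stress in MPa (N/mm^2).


A = pi*(r_o^2 - r_i^2)
r_o = 11 mm, r_i = 5 mm
A = 301.593 mm^2
sigma = F/A = 4685 / 301.593
sigma = 15.53 MPa


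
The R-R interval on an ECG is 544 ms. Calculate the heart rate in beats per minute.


HR = 60 / RR_interval(s)
RR = 544 ms = 0.544 s
HR = 60 / 0.544 = 110.3 bpm


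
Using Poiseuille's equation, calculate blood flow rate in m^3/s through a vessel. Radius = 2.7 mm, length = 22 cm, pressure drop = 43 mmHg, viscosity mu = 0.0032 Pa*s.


Q = pi*r^4*dP / (8*mu*L)
r = 0.0027 m, L = 0.22 m
dP = 43 mmHg = 5732.846 Pa
Q = 1.6995e-04 m^3/s


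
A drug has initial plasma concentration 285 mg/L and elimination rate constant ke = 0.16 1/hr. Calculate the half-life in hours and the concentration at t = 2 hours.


t_half = ln(2) / ke = 0.693147 / 0.16 = 4.332 hr
C(t) = C0 * exp(-ke*t) = 285 * exp(-0.16*2)
C(2) = 207 mg/L


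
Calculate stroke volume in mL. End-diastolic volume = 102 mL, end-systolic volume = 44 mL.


SV = EDV - ESV
SV = 102 - 44
SV = 58 mL


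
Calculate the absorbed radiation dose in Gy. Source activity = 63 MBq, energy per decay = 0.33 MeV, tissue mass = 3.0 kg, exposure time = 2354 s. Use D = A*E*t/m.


A = 63 MBq = 6.3000e+07 Bq
E = 0.33 MeV = 5.2866e-14 J
D = A*E*t/m = 6.3000e+07*5.2866e-14*2354/3.0
D = 0.002613 Gy


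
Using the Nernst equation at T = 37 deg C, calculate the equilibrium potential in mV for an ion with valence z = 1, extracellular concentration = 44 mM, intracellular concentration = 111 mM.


E = (RT/(zF)) * ln(C_out/C_in)
T = 37 + 273.15 = 310.15 K
E = (8.314 * 310.15 / (1 * 96485)) * ln(44/111)
E = -24.73 mV


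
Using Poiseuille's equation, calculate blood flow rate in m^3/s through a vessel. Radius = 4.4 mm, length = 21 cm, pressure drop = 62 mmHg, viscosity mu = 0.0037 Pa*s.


Q = pi*r^4*dP / (8*mu*L)
r = 0.0044 m, L = 0.21 m
dP = 62 mmHg = 8265.964 Pa
Q = 0.001566 m^3/s


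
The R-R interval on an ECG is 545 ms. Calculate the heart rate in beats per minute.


HR = 60 / RR_interval(s)
RR = 545 ms = 0.545 s
HR = 60 / 0.545 = 110.1 bpm


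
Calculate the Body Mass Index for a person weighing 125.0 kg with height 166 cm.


BMI = weight / height^2
height = 166 cm = 1.66 m
BMI = 125.0 / 1.66^2
BMI = 45.36 kg/m^2


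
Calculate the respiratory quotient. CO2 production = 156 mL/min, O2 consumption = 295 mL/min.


RQ = VCO2 / VO2
RQ = 156 / 295
RQ = 0.5288


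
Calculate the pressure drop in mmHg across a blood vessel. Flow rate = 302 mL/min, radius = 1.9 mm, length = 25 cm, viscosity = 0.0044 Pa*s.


dP = 8*mu*L*Q / (pi*r^4)
Q = 302 mL/min = 5.03333e-06 m^3/s
dP = 1081.87 Pa = 1081.87 / 133.322 mmHg = 8.115 mmHg


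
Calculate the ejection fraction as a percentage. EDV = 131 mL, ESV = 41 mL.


SV = EDV - ESV = 131 - 41 = 90 mL
EF = SV/EDV * 100 = 90/131 * 100
EF = 68.7%


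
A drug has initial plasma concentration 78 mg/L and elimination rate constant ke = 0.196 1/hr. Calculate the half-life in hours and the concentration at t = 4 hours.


t_half = ln(2) / ke = 0.693147 / 0.196 = 3.536 hr
C(t) = C0 * exp(-ke*t) = 78 * exp(-0.196*4)
C(4) = 35.61 mg/L


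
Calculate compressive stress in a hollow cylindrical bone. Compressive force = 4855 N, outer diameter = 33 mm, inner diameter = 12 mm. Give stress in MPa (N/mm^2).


A = pi*(r_o^2 - r_i^2)
r_o = 16.5 mm, r_i = 6 mm
A = 742.201 mm^2
sigma = F/A = 4855 / 742.201
sigma = 6.541 MPa


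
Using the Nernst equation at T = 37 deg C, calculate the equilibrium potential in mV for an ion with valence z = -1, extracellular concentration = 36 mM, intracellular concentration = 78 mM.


E = (RT/(zF)) * ln(C_out/C_in)
T = 37 + 273.15 = 310.15 K
E = (8.314 * 310.15 / (-1 * 96485)) * ln(36/78)
E = 20.66 mV


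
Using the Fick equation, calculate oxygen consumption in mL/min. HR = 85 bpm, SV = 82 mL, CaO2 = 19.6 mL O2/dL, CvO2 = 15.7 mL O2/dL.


CO = HR*SV = 85*82/1000 = 6.97 L/min
a-v O2 diff = 19.6 - 15.7 = 3.9 mL/dL
VO2 = CO * (CaO2-CvO2) * 10 dL/L
VO2 = 6.97 * 3.9 * 10
VO2 = 271.8 mL/min


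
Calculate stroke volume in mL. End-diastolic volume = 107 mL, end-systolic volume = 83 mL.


SV = EDV - ESV
SV = 107 - 83
SV = 24 mL


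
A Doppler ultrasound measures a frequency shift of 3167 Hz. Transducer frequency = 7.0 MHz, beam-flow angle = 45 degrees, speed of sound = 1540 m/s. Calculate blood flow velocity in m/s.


v = fd * c / (2 * f0 * cos(theta))
v = 3167 * 1540 / (2 * 7.0000e+06 * cos(45))
v = 0.4927 m/s


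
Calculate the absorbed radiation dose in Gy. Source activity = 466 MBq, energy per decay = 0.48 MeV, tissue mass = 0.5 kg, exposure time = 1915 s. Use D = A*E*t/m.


A = 466 MBq = 4.6600e+08 Bq
E = 0.48 MeV = 7.6896e-14 J
D = A*E*t/m = 4.6600e+08*7.6896e-14*1915/0.5
D = 0.1372 Gy


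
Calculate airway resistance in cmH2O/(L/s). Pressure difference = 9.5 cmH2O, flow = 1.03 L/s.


R = dP / flow
R = 9.5 / 1.03
R = 9.223 cmH2O/(L/s)


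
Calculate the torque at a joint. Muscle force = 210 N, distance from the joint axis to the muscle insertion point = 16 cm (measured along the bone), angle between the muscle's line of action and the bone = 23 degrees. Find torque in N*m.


Torque = F * d * sin(theta)   (moment arm = d*sin(theta))
d = 16 cm = 0.16 m
Torque = 210 * 0.16 * sin(23)
Torque = 13.13 N*m


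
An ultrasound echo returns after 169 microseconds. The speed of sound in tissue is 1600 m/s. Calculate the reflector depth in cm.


depth = c * t / 2
t = 169 us = 1.6900e-04 s
depth = 1600 * 1.6900e-04 / 2
depth = 0.1352 m = 13.52 cm


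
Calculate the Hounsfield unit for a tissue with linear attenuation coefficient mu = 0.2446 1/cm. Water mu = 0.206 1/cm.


HU = ((mu_tissue - mu_water) / mu_water) * 1000
HU = ((0.2446 - 0.206) / 0.206) * 1000
HU = 187.4


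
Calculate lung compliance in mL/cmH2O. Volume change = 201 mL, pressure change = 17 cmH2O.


C = dV / dP
C = 201 / 17
C = 11.82 mL/cmH2O


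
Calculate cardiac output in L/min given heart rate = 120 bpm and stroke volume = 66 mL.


CO = HR * SV
CO = 120 * 66 / 1000
CO = 7.92 L/min


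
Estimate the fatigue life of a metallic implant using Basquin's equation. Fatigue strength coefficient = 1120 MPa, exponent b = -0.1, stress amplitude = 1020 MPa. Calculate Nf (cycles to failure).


sigma_a = sigma_f' * (2Nf)^b
2Nf = (sigma_a/sigma_f')^(1/b)
2Nf = (1020/1120)^(1/-0.1)
2Nf = 2.5478773
Nf = 1.274


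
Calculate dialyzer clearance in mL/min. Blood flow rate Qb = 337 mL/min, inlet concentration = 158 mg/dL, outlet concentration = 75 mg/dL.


K = Qb * (Cb_in - Cb_out) / Cb_in
K = 337 * (158 - 75) / 158
K = 177 mL/min


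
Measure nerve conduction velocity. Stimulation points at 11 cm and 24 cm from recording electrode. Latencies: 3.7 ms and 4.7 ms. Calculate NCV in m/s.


Distance = (24 - 11) / 100 = 0.13 m
dt = (4.7 - 3.7) / 1000 = 0.001 s
NCV = dist / dt = 130 m/s


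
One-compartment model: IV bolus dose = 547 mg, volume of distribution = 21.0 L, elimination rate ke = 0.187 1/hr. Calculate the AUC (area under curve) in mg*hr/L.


C0 = Dose/Vd = 547/21.0 = 26.0476 mg/L
AUC = C0/ke = 26.0476/0.187
AUC = 139.3 mg*hr/L


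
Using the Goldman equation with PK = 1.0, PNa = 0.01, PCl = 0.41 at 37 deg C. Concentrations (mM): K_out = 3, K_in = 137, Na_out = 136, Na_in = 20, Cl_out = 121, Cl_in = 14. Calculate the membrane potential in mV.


Vm = (RT/F)*ln((PK*Ko + PNa*Nao + PCl*Cli)/(PK*Ki + PNa*Nai + PCl*Clo))
Numer = 10.1, Denom = 186.81
Vm = -77.97 mV


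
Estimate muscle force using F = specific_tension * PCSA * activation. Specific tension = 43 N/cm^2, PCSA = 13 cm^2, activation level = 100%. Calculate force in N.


F = sigma * PCSA * activation
F = 43 * 13 * 1
F = 559 N


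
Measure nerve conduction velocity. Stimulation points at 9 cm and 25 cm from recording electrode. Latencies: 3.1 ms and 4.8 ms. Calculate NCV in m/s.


Distance = (25 - 9) / 100 = 0.16 m
dt = (4.8 - 3.1) / 1000 = 0.0017 s
NCV = dist / dt = 94.12 m/s


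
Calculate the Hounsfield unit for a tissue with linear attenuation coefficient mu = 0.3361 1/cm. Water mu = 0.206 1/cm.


HU = ((mu_tissue - mu_water) / mu_water) * 1000
HU = ((0.3361 - 0.206) / 0.206) * 1000
HU = 631.6


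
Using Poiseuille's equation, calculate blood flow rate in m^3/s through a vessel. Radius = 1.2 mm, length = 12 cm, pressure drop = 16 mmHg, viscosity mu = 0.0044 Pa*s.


Q = pi*r^4*dP / (8*mu*L)
r = 0.0012 m, L = 0.12 m
dP = 16 mmHg = 2133.152 Pa
Q = 3.2898e-06 m^3/s


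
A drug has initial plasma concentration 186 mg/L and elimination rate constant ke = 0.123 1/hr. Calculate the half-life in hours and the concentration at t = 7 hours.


t_half = ln(2) / ke = 0.693147 / 0.123 = 5.635 hr
C(t) = C0 * exp(-ke*t) = 186 * exp(-0.123*7)
C(7) = 78.63 mg/L


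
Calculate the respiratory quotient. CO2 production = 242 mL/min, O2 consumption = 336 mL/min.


RQ = VCO2 / VO2
RQ = 242 / 336
RQ = 0.7202


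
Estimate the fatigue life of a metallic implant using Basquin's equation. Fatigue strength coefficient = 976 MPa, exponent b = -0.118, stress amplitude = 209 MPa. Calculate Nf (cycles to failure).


sigma_a = sigma_f' * (2Nf)^b
2Nf = (sigma_a/sigma_f')^(1/b)
2Nf = (209/976)^(1/-0.118)
2Nf = 469963.17
Nf = 2.35e+05


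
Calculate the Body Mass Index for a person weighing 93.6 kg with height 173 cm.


BMI = weight / height^2
height = 173 cm = 1.73 m
BMI = 93.6 / 1.73^2
BMI = 31.27 kg/m^2


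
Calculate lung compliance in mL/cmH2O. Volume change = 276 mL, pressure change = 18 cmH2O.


C = dV / dP
C = 276 / 18
C = 15.33 mL/cmH2O


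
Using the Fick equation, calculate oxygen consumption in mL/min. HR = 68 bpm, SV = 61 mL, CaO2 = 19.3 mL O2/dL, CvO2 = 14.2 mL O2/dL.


CO = HR*SV = 68*61/1000 = 4.148 L/min
a-v O2 diff = 19.3 - 14.2 = 5.1 mL/dL
VO2 = CO * (CaO2-CvO2) * 10 dL/L
VO2 = 4.148 * 5.1 * 10
VO2 = 211.5 mL/min


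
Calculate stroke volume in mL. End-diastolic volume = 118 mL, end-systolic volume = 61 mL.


SV = EDV - ESV
SV = 118 - 61
SV = 57 mL


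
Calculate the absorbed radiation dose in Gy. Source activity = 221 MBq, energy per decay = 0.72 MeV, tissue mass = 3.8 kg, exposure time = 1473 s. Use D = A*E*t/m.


A = 221 MBq = 2.2100e+08 Bq
E = 0.72 MeV = 1.15344e-13 J
D = A*E*t/m = 2.2100e+08*1.15344e-13*1473/3.8
D = 0.009881 Gy


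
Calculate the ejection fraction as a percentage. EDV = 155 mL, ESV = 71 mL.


SV = EDV - ESV = 155 - 71 = 84 mL
EF = SV/EDV * 100 = 84/155 * 100
EF = 54.19%


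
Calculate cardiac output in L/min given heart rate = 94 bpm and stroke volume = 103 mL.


CO = HR * SV
CO = 94 * 103 / 1000
CO = 9.682 L/min


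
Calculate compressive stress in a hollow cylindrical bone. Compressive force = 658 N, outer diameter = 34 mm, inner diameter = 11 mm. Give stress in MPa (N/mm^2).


A = pi*(r_o^2 - r_i^2)
r_o = 17 mm, r_i = 5.5 mm
A = 812.887 mm^2
sigma = F/A = 658 / 812.887
sigma = 0.8095 MPa


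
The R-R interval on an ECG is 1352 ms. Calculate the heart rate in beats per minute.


HR = 60 / RR_interval(s)
RR = 1352 ms = 1.352 s
HR = 60 / 1.352 = 44.38 bpm


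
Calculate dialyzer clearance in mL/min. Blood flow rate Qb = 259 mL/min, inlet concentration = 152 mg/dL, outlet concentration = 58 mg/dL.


K = Qb * (Cb_in - Cb_out) / Cb_in
K = 259 * (152 - 58) / 152
K = 160.2 mL/min


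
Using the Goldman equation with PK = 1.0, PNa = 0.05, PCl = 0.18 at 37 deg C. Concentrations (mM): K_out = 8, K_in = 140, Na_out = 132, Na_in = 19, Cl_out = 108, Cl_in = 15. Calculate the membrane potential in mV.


Vm = (RT/F)*ln((PK*Ko + PNa*Nao + PCl*Cli)/(PK*Ki + PNa*Nai + PCl*Clo))
Numer = 17.3, Denom = 160.39
Vm = -59.51 mV


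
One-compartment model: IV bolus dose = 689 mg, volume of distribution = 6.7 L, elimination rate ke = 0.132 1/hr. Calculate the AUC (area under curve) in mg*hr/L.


C0 = Dose/Vd = 689/6.7 = 102.836 mg/L
AUC = C0/ke = 102.836/0.132
AUC = 779.1 mg*hr/L


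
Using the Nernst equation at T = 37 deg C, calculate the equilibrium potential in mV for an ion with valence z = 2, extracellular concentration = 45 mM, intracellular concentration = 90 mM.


E = (RT/(zF)) * ln(C_out/C_in)
T = 37 + 273.15 = 310.15 K
E = (8.314 * 310.15 / (2 * 96485)) * ln(45/90)
E = -9.262 mV


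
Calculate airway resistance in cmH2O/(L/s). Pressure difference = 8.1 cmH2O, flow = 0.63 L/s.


R = dP / flow
R = 8.1 / 0.63
R = 12.86 cmH2O/(L/s)


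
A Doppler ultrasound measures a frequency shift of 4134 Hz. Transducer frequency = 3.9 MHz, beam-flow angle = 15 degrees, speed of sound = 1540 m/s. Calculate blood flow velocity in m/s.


v = fd * c / (2 * f0 * cos(theta))
v = 4134 * 1540 / (2 * 3.9000e+06 * cos(15))
v = 0.845 m/s


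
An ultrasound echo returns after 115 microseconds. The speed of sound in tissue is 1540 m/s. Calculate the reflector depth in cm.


depth = c * t / 2
t = 115 us = 1.1500e-04 s
depth = 1540 * 1.1500e-04 / 2
depth = 0.08855 m = 8.855 cm


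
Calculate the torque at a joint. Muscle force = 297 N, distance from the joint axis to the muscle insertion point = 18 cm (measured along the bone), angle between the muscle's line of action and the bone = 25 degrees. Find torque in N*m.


Torque = F * d * sin(theta)   (moment arm = d*sin(theta))
d = 18 cm = 0.18 m
Torque = 297 * 0.18 * sin(25)
Torque = 22.59 N*m


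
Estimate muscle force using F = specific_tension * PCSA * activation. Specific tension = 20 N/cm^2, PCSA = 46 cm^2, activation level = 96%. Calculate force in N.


F = sigma * PCSA * activation
F = 20 * 46 * 0.96
F = 883.2 N


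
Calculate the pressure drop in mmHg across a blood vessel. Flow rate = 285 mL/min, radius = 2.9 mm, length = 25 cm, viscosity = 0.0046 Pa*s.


dP = 8*mu*L*Q / (pi*r^4)
Q = 285 mL/min = 4.75e-06 m^3/s
dP = 196.671 Pa = 196.671 / 133.322 mmHg = 1.475 mmHg


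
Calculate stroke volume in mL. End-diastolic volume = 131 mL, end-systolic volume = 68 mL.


SV = EDV - ESV
SV = 131 - 68
SV = 63 mL


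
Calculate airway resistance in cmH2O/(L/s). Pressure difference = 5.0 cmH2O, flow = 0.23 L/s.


R = dP / flow
R = 5.0 / 0.23
R = 21.74 cmH2O/(L/s)


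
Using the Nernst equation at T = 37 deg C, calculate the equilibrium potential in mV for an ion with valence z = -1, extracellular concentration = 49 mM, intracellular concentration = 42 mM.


E = (RT/(zF)) * ln(C_out/C_in)
T = 37 + 273.15 = 310.15 K
E = (8.314 * 310.15 / (-1 * 96485)) * ln(49/42)
E = -4.12 mV


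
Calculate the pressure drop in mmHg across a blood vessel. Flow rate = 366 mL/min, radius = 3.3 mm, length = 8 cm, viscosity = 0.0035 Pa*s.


dP = 8*mu*L*Q / (pi*r^4)
Q = 366 mL/min = 6.1e-06 m^3/s
dP = 36.6752 Pa = 36.6752 / 133.322 mmHg = 0.2751 mmHg


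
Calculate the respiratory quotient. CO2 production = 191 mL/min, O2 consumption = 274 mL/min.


RQ = VCO2 / VO2
RQ = 191 / 274
RQ = 0.6971


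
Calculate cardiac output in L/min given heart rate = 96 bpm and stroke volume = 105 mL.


CO = HR * SV
CO = 96 * 105 / 1000
CO = 10.08 L/min


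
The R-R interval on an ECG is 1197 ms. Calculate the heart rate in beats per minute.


HR = 60 / RR_interval(s)
RR = 1197 ms = 1.197 s
HR = 60 / 1.197 = 50.13 bpm


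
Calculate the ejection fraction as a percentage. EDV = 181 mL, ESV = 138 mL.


SV = EDV - ESV = 181 - 138 = 43 mL
EF = SV/EDV * 100 = 43/181 * 100
EF = 23.76%


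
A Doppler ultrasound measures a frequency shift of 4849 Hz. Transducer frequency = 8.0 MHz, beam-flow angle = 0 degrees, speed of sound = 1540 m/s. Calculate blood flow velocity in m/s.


v = fd * c / (2 * f0 * cos(theta))
v = 4849 * 1540 / (2 * 8.0000e+06 * cos(0))
v = 0.4667 m/s


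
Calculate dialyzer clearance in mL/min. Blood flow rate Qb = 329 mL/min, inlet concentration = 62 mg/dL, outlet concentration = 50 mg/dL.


K = Qb * (Cb_in - Cb_out) / Cb_in
K = 329 * (62 - 50) / 62
K = 63.68 mL/min


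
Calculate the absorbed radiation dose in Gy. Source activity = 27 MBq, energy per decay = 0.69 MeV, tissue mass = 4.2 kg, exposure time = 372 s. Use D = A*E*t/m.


A = 27 MBq = 2.7000e+07 Bq
E = 0.69 MeV = 1.10538e-13 J
D = A*E*t/m = 2.7000e+07*1.10538e-13*372/4.2
D = 2.6434e-04 Gy


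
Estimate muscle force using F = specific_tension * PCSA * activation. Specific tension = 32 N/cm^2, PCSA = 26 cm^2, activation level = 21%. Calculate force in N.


F = sigma * PCSA * activation
F = 32 * 26 * 0.21
F = 174.7 N


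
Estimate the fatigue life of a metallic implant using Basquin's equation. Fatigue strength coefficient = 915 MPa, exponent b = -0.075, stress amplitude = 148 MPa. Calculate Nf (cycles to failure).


sigma_a = sigma_f' * (2Nf)^b
2Nf = (sigma_a/sigma_f')^(1/b)
2Nf = (148/915)^(1/-0.075)
2Nf = 3.5382761e+10
Nf = 1.7691e+10


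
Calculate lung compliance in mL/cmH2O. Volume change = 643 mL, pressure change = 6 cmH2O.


C = dV / dP
C = 643 / 6
C = 107.2 mL/cmH2O


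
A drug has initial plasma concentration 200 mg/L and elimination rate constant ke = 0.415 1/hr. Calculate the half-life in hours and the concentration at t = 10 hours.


t_half = ln(2) / ke = 0.693147 / 0.415 = 1.67 hr
C(t) = C0 * exp(-ke*t) = 200 * exp(-0.415*10)
C(10) = 3.153 mg/L


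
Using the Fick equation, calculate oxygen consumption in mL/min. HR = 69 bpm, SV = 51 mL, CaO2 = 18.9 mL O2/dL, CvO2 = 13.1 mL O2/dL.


CO = HR*SV = 69*51/1000 = 3.519 L/min
a-v O2 diff = 18.9 - 13.1 = 5.8 mL/dL
VO2 = CO * (CaO2-CvO2) * 10 dL/L
VO2 = 3.519 * 5.8 * 10
VO2 = 204.1 mL/min


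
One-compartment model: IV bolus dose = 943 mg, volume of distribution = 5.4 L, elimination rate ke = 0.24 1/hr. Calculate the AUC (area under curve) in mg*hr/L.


C0 = Dose/Vd = 943/5.4 = 174.63 mg/L
AUC = C0/ke = 174.63/0.24
AUC = 727.6 mg*hr/L


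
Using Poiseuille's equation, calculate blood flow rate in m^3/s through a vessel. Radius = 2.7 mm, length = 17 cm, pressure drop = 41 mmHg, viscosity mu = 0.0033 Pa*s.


Q = pi*r^4*dP / (8*mu*L)
r = 0.0027 m, L = 0.17 m
dP = 41 mmHg = 5466.202 Pa
Q = 2.0335e-04 m^3/s


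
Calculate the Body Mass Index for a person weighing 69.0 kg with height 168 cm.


BMI = weight / height^2
height = 168 cm = 1.68 m
BMI = 69.0 / 1.68^2
BMI = 24.45 kg/m^2


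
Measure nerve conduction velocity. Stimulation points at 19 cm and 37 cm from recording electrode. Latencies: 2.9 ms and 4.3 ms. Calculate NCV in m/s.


Distance = (37 - 19) / 100 = 0.18 m
dt = (4.3 - 2.9) / 1000 = 0.0014 s
NCV = dist / dt = 128.6 m/s


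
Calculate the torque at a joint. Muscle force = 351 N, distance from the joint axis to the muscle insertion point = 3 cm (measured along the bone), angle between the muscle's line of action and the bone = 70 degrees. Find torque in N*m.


Torque = F * d * sin(theta)   (moment arm = d*sin(theta))
d = 3 cm = 0.03 m
Torque = 351 * 0.03 * sin(70)
Torque = 9.895 N*m


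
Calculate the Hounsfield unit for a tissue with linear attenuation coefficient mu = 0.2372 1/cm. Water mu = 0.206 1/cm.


HU = ((mu_tissue - mu_water) / mu_water) * 1000
HU = ((0.2372 - 0.206) / 0.206) * 1000
HU = 151.5


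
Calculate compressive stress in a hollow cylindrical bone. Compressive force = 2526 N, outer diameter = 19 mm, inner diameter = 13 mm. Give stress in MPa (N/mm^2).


A = pi*(r_o^2 - r_i^2)
r_o = 9.5 mm, r_i = 6.5 mm
A = 150.796 mm^2
sigma = F/A = 2526 / 150.796
sigma = 16.75 MPa


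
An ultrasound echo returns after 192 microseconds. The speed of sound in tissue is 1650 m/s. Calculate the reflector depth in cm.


depth = c * t / 2
t = 192 us = 1.9200e-04 s
depth = 1650 * 1.9200e-04 / 2
depth = 0.1584 m = 15.84 cm


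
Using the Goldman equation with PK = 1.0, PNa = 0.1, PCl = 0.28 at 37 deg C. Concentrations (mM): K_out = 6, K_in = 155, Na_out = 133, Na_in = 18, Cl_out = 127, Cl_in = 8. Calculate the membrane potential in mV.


Vm = (RT/F)*ln((PK*Ko + PNa*Nao + PCl*Cli)/(PK*Ki + PNa*Nai + PCl*Clo))
Numer = 21.54, Denom = 192.36
Vm = -58.51 mV


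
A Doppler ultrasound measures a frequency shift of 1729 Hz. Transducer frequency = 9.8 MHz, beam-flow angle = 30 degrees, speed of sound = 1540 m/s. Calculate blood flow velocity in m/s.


v = fd * c / (2 * f0 * cos(theta))
v = 1729 * 1540 / (2 * 9.8000e+06 * cos(30))
v = 0.1569 m/s


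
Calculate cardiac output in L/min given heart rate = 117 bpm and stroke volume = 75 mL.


CO = HR * SV
CO = 117 * 75 / 1000
CO = 8.775 L/min


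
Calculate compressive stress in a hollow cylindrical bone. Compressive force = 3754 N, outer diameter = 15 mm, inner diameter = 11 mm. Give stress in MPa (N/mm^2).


A = pi*(r_o^2 - r_i^2)
r_o = 7.5 mm, r_i = 5.5 mm
A = 81.6814 mm^2
sigma = F/A = 3754 / 81.6814
sigma = 45.96 MPa


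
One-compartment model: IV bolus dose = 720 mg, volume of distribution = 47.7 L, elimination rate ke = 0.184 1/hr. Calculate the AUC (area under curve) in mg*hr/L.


C0 = Dose/Vd = 720/47.7 = 15.0943 mg/L
AUC = C0/ke = 15.0943/0.184
AUC = 82.03 mg*hr/L


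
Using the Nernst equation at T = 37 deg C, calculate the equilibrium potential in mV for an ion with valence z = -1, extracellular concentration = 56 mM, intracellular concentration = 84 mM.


E = (RT/(zF)) * ln(C_out/C_in)
T = 37 + 273.15 = 310.15 K
E = (8.314 * 310.15 / (-1 * 96485)) * ln(56/84)
E = 10.84 mV


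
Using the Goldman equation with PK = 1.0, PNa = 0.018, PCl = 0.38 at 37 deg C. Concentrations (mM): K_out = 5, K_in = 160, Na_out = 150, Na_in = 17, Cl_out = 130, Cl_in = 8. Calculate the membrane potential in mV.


Vm = (RT/F)*ln((PK*Ko + PNa*Nao + PCl*Cli)/(PK*Ki + PNa*Nai + PCl*Clo))
Numer = 10.74, Denom = 209.706
Vm = -79.42 mV


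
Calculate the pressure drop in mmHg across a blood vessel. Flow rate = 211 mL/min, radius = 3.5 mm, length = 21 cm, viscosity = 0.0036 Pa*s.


dP = 8*mu*L*Q / (pi*r^4)
Q = 211 mL/min = 3.51667e-06 m^3/s
dP = 45.115 Pa = 45.115 / 133.322 mmHg = 0.3384 mmHg


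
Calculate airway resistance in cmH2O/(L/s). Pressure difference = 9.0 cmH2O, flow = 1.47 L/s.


R = dP / flow
R = 9.0 / 1.47
R = 6.122 cmH2O/(L/s)


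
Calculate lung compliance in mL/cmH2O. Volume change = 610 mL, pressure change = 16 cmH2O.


C = dV / dP
C = 610 / 16
C = 38.12 mL/cmH2O


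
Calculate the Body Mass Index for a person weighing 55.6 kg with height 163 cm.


BMI = weight / height^2
height = 163 cm = 1.63 m
BMI = 55.6 / 1.63^2
BMI = 20.93 kg/m^2


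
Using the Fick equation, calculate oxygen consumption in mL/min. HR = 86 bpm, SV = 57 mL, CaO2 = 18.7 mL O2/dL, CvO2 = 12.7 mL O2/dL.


CO = HR*SV = 86*57/1000 = 4.902 L/min
a-v O2 diff = 18.7 - 12.7 = 6 mL/dL
VO2 = CO * (CaO2-CvO2) * 10 dL/L
VO2 = 4.902 * 6 * 10
VO2 = 294.1 mL/min


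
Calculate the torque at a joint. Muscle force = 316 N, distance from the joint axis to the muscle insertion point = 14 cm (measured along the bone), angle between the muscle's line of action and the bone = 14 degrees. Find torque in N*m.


Torque = F * d * sin(theta)   (moment arm = d*sin(theta))
d = 14 cm = 0.14 m
Torque = 316 * 0.14 * sin(14)
Torque = 10.7 N*m


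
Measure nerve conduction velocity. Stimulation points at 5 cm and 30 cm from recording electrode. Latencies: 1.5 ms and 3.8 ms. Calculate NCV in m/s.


Distance = (30 - 5) / 100 = 0.25 m
dt = (3.8 - 1.5) / 1000 = 0.0023 s
NCV = dist / dt = 108.7 m/s


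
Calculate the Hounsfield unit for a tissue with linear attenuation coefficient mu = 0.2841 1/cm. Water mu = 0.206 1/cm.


HU = ((mu_tissue - mu_water) / mu_water) * 1000
HU = ((0.2841 - 0.206) / 0.206) * 1000
HU = 379.1


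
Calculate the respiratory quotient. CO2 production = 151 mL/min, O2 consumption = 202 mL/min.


RQ = VCO2 / VO2
RQ = 151 / 202
RQ = 0.7475


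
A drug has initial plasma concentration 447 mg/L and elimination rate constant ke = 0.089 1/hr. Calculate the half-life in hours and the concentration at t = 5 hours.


t_half = ln(2) / ke = 0.693147 / 0.089 = 7.788 hr
C(t) = C0 * exp(-ke*t) = 447 * exp(-0.089*5)
C(5) = 286.4 mg/L


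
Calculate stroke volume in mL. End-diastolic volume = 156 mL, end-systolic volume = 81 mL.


SV = EDV - ESV
SV = 156 - 81
SV = 75 mL


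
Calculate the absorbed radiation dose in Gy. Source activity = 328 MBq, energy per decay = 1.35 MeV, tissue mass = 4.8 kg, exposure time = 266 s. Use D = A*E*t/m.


A = 328 MBq = 3.2800e+08 Bq
E = 1.35 MeV = 2.1627e-13 J
D = A*E*t/m = 3.2800e+08*2.1627e-13*266/4.8
D = 0.003931 Gy


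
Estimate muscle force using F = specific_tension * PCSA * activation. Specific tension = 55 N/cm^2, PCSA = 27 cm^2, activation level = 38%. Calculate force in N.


F = sigma * PCSA * activation
F = 55 * 27 * 0.38
F = 564.3 N


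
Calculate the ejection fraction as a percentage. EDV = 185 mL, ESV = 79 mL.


SV = EDV - ESV = 185 - 79 = 106 mL
EF = SV/EDV * 100 = 106/185 * 100
EF = 57.3%


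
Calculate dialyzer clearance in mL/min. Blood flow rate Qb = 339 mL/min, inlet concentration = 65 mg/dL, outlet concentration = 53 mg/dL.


K = Qb * (Cb_in - Cb_out) / Cb_in
K = 339 * (65 - 53) / 65
K = 62.58 mL/min


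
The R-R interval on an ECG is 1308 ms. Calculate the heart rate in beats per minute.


HR = 60 / RR_interval(s)
RR = 1308 ms = 1.308 s
HR = 60 / 1.308 = 45.87 bpm


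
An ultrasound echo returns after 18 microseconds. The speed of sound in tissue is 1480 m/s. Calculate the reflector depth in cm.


depth = c * t / 2
t = 18 us = 1.8000e-05 s
depth = 1480 * 1.8000e-05 / 2
depth = 0.01332 m = 1.332 cm


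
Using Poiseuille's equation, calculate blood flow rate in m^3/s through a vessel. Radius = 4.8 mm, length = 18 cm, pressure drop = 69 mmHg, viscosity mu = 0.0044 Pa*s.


Q = pi*r^4*dP / (8*mu*L)
r = 0.0048 m, L = 0.18 m
dP = 69 mmHg = 9199.218 Pa
Q = 0.002421 m^3/s


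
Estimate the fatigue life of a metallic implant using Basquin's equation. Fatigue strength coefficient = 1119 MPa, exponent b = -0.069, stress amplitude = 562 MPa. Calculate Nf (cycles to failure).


sigma_a = sigma_f' * (2Nf)^b
2Nf = (sigma_a/sigma_f')^(1/b)
2Nf = (562/1119)^(1/-0.069)
2Nf = 21611.869
Nf = 1.081e+04


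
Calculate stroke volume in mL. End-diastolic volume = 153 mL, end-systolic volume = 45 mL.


SV = EDV - ESV
SV = 153 - 45
SV = 108 mL


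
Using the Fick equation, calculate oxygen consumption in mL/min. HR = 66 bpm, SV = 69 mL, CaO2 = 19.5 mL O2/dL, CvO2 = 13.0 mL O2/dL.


CO = HR*SV = 66*69/1000 = 4.554 L/min
a-v O2 diff = 19.5 - 13.0 = 6.5 mL/dL
VO2 = CO * (CaO2-CvO2) * 10 dL/L
VO2 = 4.554 * 6.5 * 10
VO2 = 296 mL/min
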